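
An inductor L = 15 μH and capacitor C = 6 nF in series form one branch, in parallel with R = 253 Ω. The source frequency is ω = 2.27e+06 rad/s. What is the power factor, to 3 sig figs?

X_L = ωL = 34.1 Ω
X_C = 1/(ωC) = 73.4 Ω
Branch 1: Z₁ = R = 253 Ω
Branch 2 (series LC): Z₂ = j(X_L − X_C) = −j39.4 Ω
Parallel: Z = Z₁Z₂/(Z₁+Z₂), |Z| = 38.9 Ω, ∠Z = -81.2°
cos φ = cos(-81.2°) = 0.154

0.154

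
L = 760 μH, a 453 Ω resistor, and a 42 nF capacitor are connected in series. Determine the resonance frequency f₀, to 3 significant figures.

28.2 kHz

ω₀ = 1/√(LC) = 1/√(0.00076 × 4.2e-08) = 177000 rad/s
f₀ = ω₀/(2π) = 28.2 kHz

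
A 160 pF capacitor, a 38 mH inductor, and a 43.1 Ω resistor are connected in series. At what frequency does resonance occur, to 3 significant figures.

64.5 kHz

ω₀ = 1/√(LC) = 1/√(0.038 × 1.6e-10) = 405600 rad/s
f₀ = ω₀/(2π) = 64.5 kHz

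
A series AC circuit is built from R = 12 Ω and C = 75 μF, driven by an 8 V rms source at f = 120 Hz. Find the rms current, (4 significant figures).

ω = 2πf = 754.0 rad/s
X_C = 1/(ωC) = 17.68 Ω
Z = 12.00 − j17.68 Ω
|Z| = √(12.00² + 17.68²) = 21.37 Ω
I = V/|Z| = 8/21.37 = 374.3 mA

374.3 mA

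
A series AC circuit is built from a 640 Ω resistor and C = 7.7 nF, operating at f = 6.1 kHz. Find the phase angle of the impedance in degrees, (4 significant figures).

ω = 2πf = 38330 rad/s
X_C = 1/(ωC) = 3388 Ω
Z = 640.0 − j3388 Ω
|Z| = √(640.0² + 3388²) = 3448 Ω
∠Z = arctan(-3388/640.0) = -79.30°

-79.30°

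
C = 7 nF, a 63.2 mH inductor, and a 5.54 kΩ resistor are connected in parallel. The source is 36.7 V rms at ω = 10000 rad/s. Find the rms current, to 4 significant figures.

55.89 mA

X_L = ωL = 632.0 Ω
X_C = 1/(ωC) = 14290 Ω
Parallel: admittances add. Y = 1/R + 1/(jωL) + jωC
Y = (0.0001805 − j0.001512) S
|Y| = 0.001523 S → |Z| = 1/|Y| = 656.6 Ω, ∠Z = −∠Y = 83.19°
I = V/|Z| = 36.7/656.6 = 55.89 mA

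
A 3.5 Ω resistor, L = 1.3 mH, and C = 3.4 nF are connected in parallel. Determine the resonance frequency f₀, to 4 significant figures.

ω₀ = 1/√(LC) = 1/√(0.0013 × 3.4e-09) = 475700 rad/s
f₀ = ω₀/(2π) = 75.70 kHz

75.70 kHz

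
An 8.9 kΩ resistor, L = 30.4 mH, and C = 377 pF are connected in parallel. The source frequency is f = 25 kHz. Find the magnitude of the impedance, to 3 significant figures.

ω = 2πf = 157100 rad/s
X_L = ωL = 4780 Ω
X_C = 1/(ωC) = 16900 Ω
Parallel: admittances add. Y = 1/R + 1/(jωL) + jωC
Y = (0.000112 − j0.000150) S
|Y| = 0.000188 S → |Z| = 1/|Y| = 5330 Ω, ∠Z = −∠Y = 53.2°

5330 Ω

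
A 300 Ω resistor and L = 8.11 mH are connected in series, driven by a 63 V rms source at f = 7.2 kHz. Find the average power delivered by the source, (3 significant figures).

5.30 W

ω = 2πf = 45240 rad/s
X_L = ωL = 367 Ω
Z = 300 + j367 Ω
|Z| = √(300² + 367²) = 474 Ω
∠Z = arctan(367/300) = 50.7°
I = V/|Z| = 133 mA
P = VI cos φ = 63 × 0.133 × cos(50.7°) = 5.30 W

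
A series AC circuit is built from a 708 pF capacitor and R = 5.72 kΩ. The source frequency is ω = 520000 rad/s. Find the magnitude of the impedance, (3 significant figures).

X_C = 1/(ωC) = 2720 Ω
Z = 5720 − j2720 Ω
|Z| = √(5720² + 2720²) = 6330 Ω

6330 Ω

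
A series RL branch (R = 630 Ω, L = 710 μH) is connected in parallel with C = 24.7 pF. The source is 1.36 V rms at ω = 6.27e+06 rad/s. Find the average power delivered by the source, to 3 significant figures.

X_L = ωL = 4450 Ω
X_C = 1/(ωC) = 6460 Ω
Branch 1 (R+jX_L): Z₁ = 630 + j4450 Ω, |Z₁| = 4500 Ω
Branch 2 (−jX_C): Z₂ = −j6460 Ω
Parallel: Z = Z₁Z₂/(Z₁+Z₂), |Z| = 13800 Ω, ∠Z = 64.5°
I = V/|Z| = 98.5 μA
P = VI cos φ = 1.36 × 9.85e-05 × cos(64.5°) = 57.6 μW

57.6 μW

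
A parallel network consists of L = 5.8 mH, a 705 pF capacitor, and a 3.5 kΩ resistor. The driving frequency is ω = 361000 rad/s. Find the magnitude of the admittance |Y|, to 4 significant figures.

362.5 μS

X_L = ωL = 2094 Ω
X_C = 1/(ωC) = 3929 Ω
Parallel: admittances add. Y = 1/R + 1/(jωL) + jωC
Y = (0.0002857 − j0.0002231) S
|Y| = 0.0003625 S → |Z| = 1/|Y| = 2759 Ω, ∠Z = −∠Y = 37.98°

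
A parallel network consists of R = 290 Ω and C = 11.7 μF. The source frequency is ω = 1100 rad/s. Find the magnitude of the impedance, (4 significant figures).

75.05 Ω

X_C = 1/(ωC) = 77.70 Ω
Parallel: admittances add. Y = 1/R + jωC
Y = (0.003448 + j0.01287) S
|Y| = 0.01332 S → |Z| = 1/|Y| = 75.05 Ω, ∠Z = −∠Y = -75.00°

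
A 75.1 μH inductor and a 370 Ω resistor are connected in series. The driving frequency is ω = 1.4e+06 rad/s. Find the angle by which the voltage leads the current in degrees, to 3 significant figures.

X_L = ωL = 105 Ω
Z = 370 + j105 Ω
|Z| = √(370² + 105²) = 385 Ω
∠Z = arctan(105/370) = 15.9°

15.9°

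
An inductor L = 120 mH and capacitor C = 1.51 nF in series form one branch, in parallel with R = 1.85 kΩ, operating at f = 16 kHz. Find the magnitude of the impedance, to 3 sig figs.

ω = 2πf = 100500 rad/s
X_L = ωL = 12100 Ω
X_C = 1/(ωC) = 6590 Ω
Branch 1: Z₁ = R = 1850 Ω
Branch 2 (series LC): Z₂ = j(X_L − X_C) = j5480 Ω
Parallel: Z = Z₁Z₂/(Z₁+Z₂), |Z| = 1750 Ω, ∠Z = 18.7°

1750 Ω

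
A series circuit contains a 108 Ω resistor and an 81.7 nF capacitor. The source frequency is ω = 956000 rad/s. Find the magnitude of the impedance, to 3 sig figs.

X_C = 1/(ωC) = 12.8 Ω
Z = 108 − j12.8 Ω
|Z| = √(108² + 12.8²) = 109 Ω

109 Ω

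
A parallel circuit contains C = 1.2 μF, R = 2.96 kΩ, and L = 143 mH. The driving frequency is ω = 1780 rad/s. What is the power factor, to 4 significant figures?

X_L = ωL = 254.5 Ω
X_C = 1/(ωC) = 468.2 Ω
Parallel: admittances add. Y = 1/R + 1/(jωL) + jωC
Y = (0.0003378 − j0.001793) S
|Y| = 0.001824 S → |Z| = 1/|Y| = 548.2 Ω, ∠Z = −∠Y = 79.33°
cos φ = cos(79.33°) = 0.1852

0.1852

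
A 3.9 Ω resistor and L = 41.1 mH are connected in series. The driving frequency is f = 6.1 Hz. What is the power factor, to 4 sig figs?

0.9272

ω = 2πf = 38.33 rad/s
X_L = ωL = 1.575 Ω
Z = 3.900 + j1.575 Ω
|Z| = √(3.900² + 1.575²) = 4.206 Ω
∠Z = arctan(1.575/3.900) = 21.99°
cos φ = cos(21.99°) = 0.9272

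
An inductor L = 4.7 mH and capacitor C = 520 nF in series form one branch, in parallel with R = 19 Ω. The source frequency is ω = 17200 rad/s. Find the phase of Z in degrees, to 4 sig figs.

-31.53°

X_L = ωL = 80.84 Ω
X_C = 1/(ωC) = 111.8 Ω
Branch 1: Z₁ = R = 19.00 Ω
Branch 2 (series LC): Z₂ = j(X_L − X_C) = −j30.97 Ω
Parallel: Z = Z₁Z₂/(Z₁+Z₂), |Z| = 16.19 Ω, ∠Z = -31.53°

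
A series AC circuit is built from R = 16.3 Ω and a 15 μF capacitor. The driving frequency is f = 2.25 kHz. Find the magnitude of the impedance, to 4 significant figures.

ω = 2πf = 14140 rad/s
X_C = 1/(ωC) = 4.716 Ω
Z = 16.30 − j4.716 Ω
|Z| = √(16.30² + 4.716²) = 16.97 Ω

16.97 Ω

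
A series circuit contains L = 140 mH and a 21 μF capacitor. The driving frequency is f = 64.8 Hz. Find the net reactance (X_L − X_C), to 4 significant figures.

-59.96 Ω

ω = 2πf = 407.2 rad/s
X_L = ωL = 57.00 Ω
X_C = 1/(ωC) = 117.0 Ω
X = 57.00 − 117.0 = -59.96 Ω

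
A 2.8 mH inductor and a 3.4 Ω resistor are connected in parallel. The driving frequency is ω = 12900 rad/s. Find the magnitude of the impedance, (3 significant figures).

3.39 Ω

X_L = ωL = 36.1 Ω
Parallel: admittances add. Y = 1/R + 1/(jωL)
Y = (0.294 − j0.0277) S
|Y| = 0.295 S → |Z| = 1/|Y| = 3.39 Ω, ∠Z = −∠Y = 5.38°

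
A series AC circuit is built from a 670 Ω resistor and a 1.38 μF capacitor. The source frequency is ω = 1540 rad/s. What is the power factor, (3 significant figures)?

0.818

X_C = 1/(ωC) = 471 Ω
Z = 670 − j471 Ω
|Z| = √(670² + 471²) = 819 Ω
∠Z = arctan(-471/670) = -35.1°
cos φ = cos(-35.1°) = 0.818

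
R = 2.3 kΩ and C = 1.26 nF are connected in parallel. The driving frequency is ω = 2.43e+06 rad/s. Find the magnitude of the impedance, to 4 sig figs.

323.4 Ω

X_C = 1/(ωC) = 326.6 Ω
Parallel: admittances add. Y = 1/R + jωC
Y = (0.0004348 + j0.003062) S
|Y| = 0.003093 S → |Z| = 1/|Y| = 323.4 Ω, ∠Z = −∠Y = -81.92°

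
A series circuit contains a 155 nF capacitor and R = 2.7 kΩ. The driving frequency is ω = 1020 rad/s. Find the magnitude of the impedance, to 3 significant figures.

6880 Ω

X_C = 1/(ωC) = 6330 Ω
Z = 2700 − j6330 Ω
|Z| = √(2700² + 6330²) = 6880 Ω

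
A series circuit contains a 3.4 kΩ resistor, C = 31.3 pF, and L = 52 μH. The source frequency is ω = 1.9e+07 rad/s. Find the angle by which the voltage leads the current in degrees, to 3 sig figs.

X_L = ωL = 988 Ω
X_C = 1/(ωC) = 1680 Ω
Net reactance X = X_L − X_C = -694 Ω
Z = 3400 − j694 Ω
|Z| = √(3400² + 694²) = 3470 Ω
∠Z = arctan(-694/3400) = -11.5°

-11.5°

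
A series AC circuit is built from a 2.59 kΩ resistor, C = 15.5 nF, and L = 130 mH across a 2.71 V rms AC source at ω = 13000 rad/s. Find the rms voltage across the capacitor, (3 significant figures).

3.22 V

X_L = ωL = 1690 Ω
X_C = 1/(ωC) = 4960 Ω
Net reactance X = X_L − X_C = -3270 Ω
Z = 2590 − j3270 Ω
|Z| = √(2590² + 3270²) = 4170 Ω
I = V/|Z| = 649 μA
V_C = I·|Z_C| = 0.000649 × 4960 = 3.22 V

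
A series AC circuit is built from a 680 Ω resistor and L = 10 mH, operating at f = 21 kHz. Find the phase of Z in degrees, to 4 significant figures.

62.74°

ω = 2πf = 131900 rad/s
X_L = ωL = 1319 Ω
Z = 680.0 + j1319 Ω
|Z| = √(680.0² + 1319²) = 1484 Ω
∠Z = arctan(1319/680.0) = 62.74°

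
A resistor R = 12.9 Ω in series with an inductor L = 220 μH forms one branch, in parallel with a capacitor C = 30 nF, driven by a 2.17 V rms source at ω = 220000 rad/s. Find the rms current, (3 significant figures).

X_L = ωL = 48.4 Ω
X_C = 1/(ωC) = 152 Ω
Branch 1 (R+jX_L): Z₁ = 12.9 + j48.4 Ω, |Z₁| = 50.1 Ω
Branch 2 (−jX_C): Z₂ = −j152 Ω
Parallel: Z = Z₁Z₂/(Z₁+Z₂), |Z| = 73.0 Ω, ∠Z = 67.9°
I = V/|Z| = 2.17/73.0 = 29.7 mA

29.7 mA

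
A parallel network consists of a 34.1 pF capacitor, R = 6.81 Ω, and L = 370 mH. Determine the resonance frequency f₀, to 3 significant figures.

44.8 kHz

ω₀ = 1/√(LC) = 1/√(0.37 × 3.41e-11) = 281500 rad/s
f₀ = ω₀/(2π) = 44.8 kHz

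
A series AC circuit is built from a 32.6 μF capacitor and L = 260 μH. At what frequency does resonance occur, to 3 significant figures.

ω₀ = 1/√(LC) = 1/√(0.00026 × 3.26e-05) = 10860 rad/s
f₀ = ω₀/(2π) = 1.73 kHz

1.73 kHz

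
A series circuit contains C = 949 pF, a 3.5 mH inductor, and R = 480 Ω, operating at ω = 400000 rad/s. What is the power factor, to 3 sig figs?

X_L = ωL = 1400 Ω
X_C = 1/(ωC) = 2630 Ω
Net reactance X = X_L − X_C = -1230 Ω
Z = 480 − j1230 Ω
|Z| = √(480² + 1230²) = 1320 Ω
∠Z = arctan(-1230/480) = -68.8°
cos φ = cos(-68.8°) = 0.362

0.362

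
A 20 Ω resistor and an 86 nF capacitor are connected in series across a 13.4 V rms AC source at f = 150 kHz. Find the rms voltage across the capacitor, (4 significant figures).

ω = 2πf = 942500 rad/s
X_C = 1/(ωC) = 12.34 Ω
Z = 20.00 − j12.34 Ω
|Z| = √(20.00² + 12.34²) = 23.50 Ω
I = V/|Z| = 570.2 mA
V_C = I·|Z_C| = 0.5702 × 12.34 = 7.035 V

7.035 V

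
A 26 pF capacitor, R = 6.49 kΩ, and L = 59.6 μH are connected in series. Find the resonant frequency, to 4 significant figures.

4.043 MHz

ω₀ = 1/√(LC) = 1/√(5.96e-05 × 2.6e-11) = 2.54e+07 rad/s
f₀ = ω₀/(2π) = 4.043 MHz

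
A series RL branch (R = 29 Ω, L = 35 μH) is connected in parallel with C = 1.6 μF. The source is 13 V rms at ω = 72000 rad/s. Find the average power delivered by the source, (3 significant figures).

5.78 W

X_L = ωL = 2.52 Ω
X_C = 1/(ωC) = 8.68 Ω
Branch 1 (R+jX_L): Z₁ = 29.0 + j2.52 Ω, |Z₁| = 29.1 Ω
Branch 2 (−jX_C): Z₂ = −j8.68 Ω
Parallel: Z = Z₁Z₂/(Z₁+Z₂), |Z| = 8.52 Ω, ∠Z = -73.0°
I = V/|Z| = 1.53 A
P = VI cos φ = 13 × 1.53 × cos(-73.0°) = 5.78 W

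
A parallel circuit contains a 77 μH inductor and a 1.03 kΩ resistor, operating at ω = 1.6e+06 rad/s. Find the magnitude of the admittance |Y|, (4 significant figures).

8.175 mS

X_L = ωL = 123.2 Ω
Parallel: admittances add. Y = 1/R + 1/(jωL)
Y = (0.0009709 − j0.008117) S
|Y| = 0.008175 S → |Z| = 1/|Y| = 122.3 Ω, ∠Z = −∠Y = 83.18°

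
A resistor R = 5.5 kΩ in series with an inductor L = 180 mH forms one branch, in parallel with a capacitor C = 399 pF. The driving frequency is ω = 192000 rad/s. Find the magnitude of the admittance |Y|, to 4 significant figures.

X_L = ωL = 34560 Ω
X_C = 1/(ωC) = 13050 Ω
Branch 1 (R+jX_L): Z₁ = 5500 + j34560 Ω, |Z₁| = 34990 Ω
Branch 2 (−jX_C): Z₂ = −j13050 Ω
Parallel: Z = Z₁Z₂/(Z₁+Z₂), |Z| = 20580 Ω, ∠Z = -84.70°
|Y| = 1/|Z| = 48.60 μS

48.60 μS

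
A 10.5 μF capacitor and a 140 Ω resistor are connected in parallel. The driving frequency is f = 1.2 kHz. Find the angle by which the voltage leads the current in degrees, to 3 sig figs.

ω = 2πf = 7540 rad/s
X_C = 1/(ωC) = 12.6 Ω
Parallel: admittances add. Y = 1/R + jωC
Y = (0.00714 + j0.0792) S
|Y| = 0.0795 S → |Z| = 1/|Y| = 12.6 Ω, ∠Z = −∠Y = -84.8°

-84.8°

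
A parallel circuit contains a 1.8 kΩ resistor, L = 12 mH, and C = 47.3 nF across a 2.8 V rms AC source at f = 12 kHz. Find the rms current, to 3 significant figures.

7.06 mA

ω = 2πf = 75400 rad/s
X_L = ωL = 905 Ω
X_C = 1/(ωC) = 280 Ω
Parallel: admittances add. Y = 1/R + 1/(jωL) + jωC
Y = (0.000556 + j0.00246) S
|Y| = 0.00252 S → |Z| = 1/|Y| = 396 Ω, ∠Z = −∠Y = -77.3°
I = V/|Z| = 2.8/396 = 7.06 mA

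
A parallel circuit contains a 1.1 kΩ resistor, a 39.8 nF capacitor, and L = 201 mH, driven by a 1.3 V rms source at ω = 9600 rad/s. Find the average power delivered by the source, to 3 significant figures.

X_L = ωL = 1930 Ω
X_C = 1/(ωC) = 2620 Ω
Parallel: admittances add. Y = 1/R + 1/(jωL) + jωC
Y = (0.000909 − j0.000136) S
|Y| = 0.000919 S → |Z| = 1/|Y| = 1090 Ω, ∠Z = −∠Y = 8.52°
I = V/|Z| = 1.20 mA
P = VI cos φ = 1.3 × 0.00120 × cos(8.52°) = 1.54 mW

1.54 mW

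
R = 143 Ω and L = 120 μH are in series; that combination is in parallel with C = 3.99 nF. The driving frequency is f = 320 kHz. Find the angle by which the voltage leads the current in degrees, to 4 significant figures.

ω = 2πf = 2.011e+06 rad/s
X_L = ωL = 241.3 Ω
X_C = 1/(ωC) = 124.7 Ω
Branch 1 (R+jX_L): Z₁ = 143.0 + j241.3 Ω, |Z₁| = 280.5 Ω
Branch 2 (−jX_C): Z₂ = −j124.7 Ω
Parallel: Z = Z₁Z₂/(Z₁+Z₂), |Z| = 189.5 Ω, ∠Z = -69.85°

-69.85°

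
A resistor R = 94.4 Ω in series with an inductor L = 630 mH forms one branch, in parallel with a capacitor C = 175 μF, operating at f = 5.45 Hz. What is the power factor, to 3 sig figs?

ω = 2πf = 34.24 rad/s
X_L = ωL = 21.6 Ω
X_C = 1/(ωC) = 167 Ω
Branch 1 (R+jX_L): Z₁ = 94.4 + j21.6 Ω, |Z₁| = 96.8 Ω
Branch 2 (−jX_C): Z₂ = −j167 Ω
Parallel: Z = Z₁Z₂/(Z₁+Z₂), |Z| = 93.3 Ω, ∠Z = -20.1°
cos φ = cos(-20.1°) = 0.939

0.939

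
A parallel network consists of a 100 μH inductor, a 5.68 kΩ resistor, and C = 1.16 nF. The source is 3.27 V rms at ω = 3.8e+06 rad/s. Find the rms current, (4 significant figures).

X_L = ωL = 380.0 Ω
X_C = 1/(ωC) = 226.9 Ω
Parallel: admittances add. Y = 1/R + 1/(jωL) + jωC
Y = (0.0001761 + j0.001776) S
|Y| = 0.001785 S → |Z| = 1/|Y| = 560.2 Ω, ∠Z = −∠Y = -84.34°
I = V/|Z| = 3.27/560.2 = 5.837 mA

5.837 mA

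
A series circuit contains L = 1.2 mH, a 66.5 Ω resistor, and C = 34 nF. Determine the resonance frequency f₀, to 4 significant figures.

ω₀ = 1/√(LC) = 1/√(0.0012 × 3.4e-08) = 156600 rad/s
f₀ = ω₀/(2π) = 24.92 kHz

24.92 kHz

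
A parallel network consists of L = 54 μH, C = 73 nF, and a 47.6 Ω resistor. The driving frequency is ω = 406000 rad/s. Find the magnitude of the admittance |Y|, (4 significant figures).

26.39 mS

X_L = ωL = 21.92 Ω
X_C = 1/(ωC) = 33.74 Ω
Parallel: admittances add. Y = 1/R + 1/(jωL) + jωC
Y = (0.02101 − j0.01597) S
|Y| = 0.02639 S → |Z| = 1/|Y| = 37.89 Ω, ∠Z = −∠Y = 37.25°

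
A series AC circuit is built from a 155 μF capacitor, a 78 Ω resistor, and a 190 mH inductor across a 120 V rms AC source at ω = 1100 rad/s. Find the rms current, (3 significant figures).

551 mA

X_L = ωL = 209 Ω
X_C = 1/(ωC) = 5.87 Ω
Net reactance X = X_L − X_C = 203 Ω
Z = 78.0 + j203 Ω
|Z| = √(78.0² + 203²) = 218 Ω
I = V/|Z| = 120/218 = 551 mA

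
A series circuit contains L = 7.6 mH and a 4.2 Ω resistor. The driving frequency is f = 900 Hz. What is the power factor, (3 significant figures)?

ω = 2πf = 5655 rad/s
X_L = ωL = 43.0 Ω
Z = 4.20 + j43.0 Ω
|Z| = √(4.20² + 43.0²) = 43.2 Ω
∠Z = arctan(43.0/4.20) = 84.4°
cos φ = cos(84.4°) = 0.0973

0.0973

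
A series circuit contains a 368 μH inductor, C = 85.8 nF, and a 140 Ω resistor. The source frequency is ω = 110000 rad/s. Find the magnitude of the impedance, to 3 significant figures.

X_L = ωL = 40.5 Ω
X_C = 1/(ωC) = 106 Ω
Net reactance X = X_L − X_C = -65.5 Ω
Z = 140 − j65.5 Ω
|Z| = √(140² + 65.5²) = 155 Ω

155 Ω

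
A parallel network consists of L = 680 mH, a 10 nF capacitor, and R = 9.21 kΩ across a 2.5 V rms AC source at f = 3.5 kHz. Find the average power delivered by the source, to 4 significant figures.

ω = 2πf = 21990 rad/s
X_L = ωL = 14950 Ω
X_C = 1/(ωC) = 4547 Ω
Parallel: admittances add. Y = 1/R + 1/(jωL) + jωC
Y = (0.0001086 + j0.0001530) S
|Y| = 0.0001876 S → |Z| = 1/|Y| = 5329 Ω, ∠Z = −∠Y = -54.65°
I = V/|Z| = 469.1 μA
P = VI cos φ = 2.5 × 0.0004691 × cos(-54.65°) = 678.6 μW

678.6 μW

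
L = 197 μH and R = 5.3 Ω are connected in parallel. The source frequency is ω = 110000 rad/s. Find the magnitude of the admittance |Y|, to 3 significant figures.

X_L = ωL = 21.7 Ω
Parallel: admittances add. Y = 1/R + 1/(jωL)
Y = (0.189 − j0.0461) S
|Y| = 0.194 S → |Z| = 1/|Y| = 5.15 Ω, ∠Z = −∠Y = 13.7°

194 mS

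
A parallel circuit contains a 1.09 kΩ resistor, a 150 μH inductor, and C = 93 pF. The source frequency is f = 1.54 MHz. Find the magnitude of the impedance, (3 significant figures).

1060 Ω

ω = 2πf = 9.676e+06 rad/s
X_L = ωL = 1450 Ω
X_C = 1/(ωC) = 1110 Ω
Parallel: admittances add. Y = 1/R + 1/(jωL) + jωC
Y = (0.000917 + j0.000211) S
|Y| = 0.000941 S → |Z| = 1/|Y| = 1060 Ω, ∠Z = −∠Y = -12.9°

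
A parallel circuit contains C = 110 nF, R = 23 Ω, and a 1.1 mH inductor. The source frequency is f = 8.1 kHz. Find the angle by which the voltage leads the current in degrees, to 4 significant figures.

ω = 2πf = 50890 rad/s
X_L = ωL = 55.98 Ω
X_C = 1/(ωC) = 178.6 Ω
Parallel: admittances add. Y = 1/R + 1/(jωL) + jωC
Y = (0.04348 − j0.01226) S
|Y| = 0.04517 S → |Z| = 1/|Y| = 22.14 Ω, ∠Z = −∠Y = 15.75°

15.75°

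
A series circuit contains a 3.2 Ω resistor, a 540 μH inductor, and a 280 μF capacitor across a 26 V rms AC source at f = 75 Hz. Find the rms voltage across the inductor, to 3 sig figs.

0.828 V

ω = 2πf = 471.2 rad/s
X_L = ωL = 0.254 Ω
X_C = 1/(ωC) = 7.58 Ω
Net reactance X = X_L − X_C = -7.32 Ω
Z = 3.20 − j7.32 Ω
|Z| = √(3.20² + 7.32²) = 7.99 Ω
I = V/|Z| = 3.25 A
V_L = I·|Z_L| = 3.25 × 0.254 = 0.828 V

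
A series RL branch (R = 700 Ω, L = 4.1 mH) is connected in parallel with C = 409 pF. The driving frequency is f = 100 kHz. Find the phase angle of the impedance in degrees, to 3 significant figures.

46.8°

ω = 2πf = 628300 rad/s
X_L = ωL = 2580 Ω
X_C = 1/(ωC) = 3890 Ω
Branch 1 (R+jX_L): Z₁ = 700 + j2580 Ω, |Z₁| = 2670 Ω
Branch 2 (−jX_C): Z₂ = −j3890 Ω
Parallel: Z = Z₁Z₂/(Z₁+Z₂), |Z| = 6970 Ω, ∠Z = 46.8°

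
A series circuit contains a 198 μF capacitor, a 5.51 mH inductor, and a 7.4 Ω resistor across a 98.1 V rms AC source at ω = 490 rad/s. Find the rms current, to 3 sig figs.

9.24 A

X_L = ωL = 2.70 Ω
X_C = 1/(ωC) = 10.3 Ω
Net reactance X = X_L − X_C = -7.61 Ω
Z = 7.40 − j7.61 Ω
|Z| = √(7.40² + 7.61²) = 10.6 Ω
I = V/|Z| = 98.1/10.6 = 9.24 A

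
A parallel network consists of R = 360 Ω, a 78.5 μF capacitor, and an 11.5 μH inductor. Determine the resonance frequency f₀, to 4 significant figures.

ω₀ = 1/√(LC) = 1/√(1.15e-05 × 7.85e-05) = 33280 rad/s
f₀ = ω₀/(2π) = 5.297 kHz

5.297 kHz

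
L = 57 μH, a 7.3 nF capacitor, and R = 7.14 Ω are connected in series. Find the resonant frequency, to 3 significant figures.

ω₀ = 1/√(LC) = 1/√(5.7e-05 × 7.3e-09) = 1.55e+06 rad/s
f₀ = ω₀/(2π) = 247 kHz

247 kHz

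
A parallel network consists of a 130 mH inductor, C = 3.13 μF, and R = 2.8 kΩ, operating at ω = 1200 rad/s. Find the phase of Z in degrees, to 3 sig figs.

X_L = ωL = 156 Ω
X_C = 1/(ωC) = 266 Ω
Parallel: admittances add. Y = 1/R + 1/(jωL) + jωC
Y = (0.000357 − j0.00265) S
|Y| = 0.00268 S → |Z| = 1/|Y| = 373 Ω, ∠Z = −∠Y = 82.3°

82.3°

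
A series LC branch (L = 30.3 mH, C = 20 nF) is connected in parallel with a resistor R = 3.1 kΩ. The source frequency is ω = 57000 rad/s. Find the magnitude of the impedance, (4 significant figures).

819.7 Ω

X_L = ωL = 1727 Ω
X_C = 1/(ωC) = 877.2 Ω
Branch 1: Z₁ = R = 3100 Ω
Branch 2 (series LC): Z₂ = j(X_L − X_C) = j849.9 Ω
Parallel: Z = Z₁Z₂/(Z₁+Z₂), |Z| = 819.7 Ω, ∠Z = 74.67°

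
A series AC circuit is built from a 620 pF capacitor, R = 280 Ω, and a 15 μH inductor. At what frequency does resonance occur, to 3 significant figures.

ω₀ = 1/√(LC) = 1/√(1.5e-05 × 6.2e-10) = 1.037e+07 rad/s
f₀ = ω₀/(2π) = 1.65 MHz

1.65 MHz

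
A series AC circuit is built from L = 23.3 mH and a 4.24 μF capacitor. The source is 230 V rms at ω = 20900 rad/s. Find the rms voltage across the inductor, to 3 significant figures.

235 V

X_L = ωL = 487 Ω
X_C = 1/(ωC) = 11.3 Ω
Net reactance X = X_L − X_C = 476 Ω
Z = j476 Ω
|Z| = √(0² + 476²) = 476 Ω
I = V/|Z| = 484 mA
V_L = I·|Z_L| = 0.484 × 487 = 235 V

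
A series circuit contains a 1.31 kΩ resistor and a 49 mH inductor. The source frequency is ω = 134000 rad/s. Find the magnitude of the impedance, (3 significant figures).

6700 Ω

X_L = ωL = 6570 Ω
Z = 1310 + j6570 Ω
|Z| = √(1310² + 6570²) = 6700 Ω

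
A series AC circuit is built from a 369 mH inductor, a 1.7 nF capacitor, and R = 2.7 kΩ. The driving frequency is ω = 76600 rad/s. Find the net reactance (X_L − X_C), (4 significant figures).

20590 Ω

X_L = ωL = 28270 Ω
X_C = 1/(ωC) = 7679 Ω
X = 28270 − 7679 = 20590 Ω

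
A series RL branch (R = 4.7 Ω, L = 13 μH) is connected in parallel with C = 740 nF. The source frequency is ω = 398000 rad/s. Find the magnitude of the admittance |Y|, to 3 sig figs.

X_L = ωL = 5.17 Ω
X_C = 1/(ωC) = 3.40 Ω
Branch 1 (R+jX_L): Z₁ = 4.70 + j5.17 Ω, |Z₁| = 6.99 Ω
Branch 2 (−jX_C): Z₂ = −j3.40 Ω
Parallel: Z = Z₁Z₂/(Z₁+Z₂), |Z| = 4.72 Ω, ∠Z = -63.0°
|Y| = 1/|Z| = 212 mS

212 mS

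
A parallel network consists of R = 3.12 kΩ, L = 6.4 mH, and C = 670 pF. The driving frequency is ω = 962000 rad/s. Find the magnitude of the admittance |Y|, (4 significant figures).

X_L = ωL = 6157 Ω
X_C = 1/(ωC) = 1551 Ω
Parallel: admittances add. Y = 1/R + 1/(jωL) + jωC
Y = (0.0003205 + j0.0004821) S
|Y| = 0.0005789 S → |Z| = 1/|Y| = 1727 Ω, ∠Z = −∠Y = -56.38°

578.9 μS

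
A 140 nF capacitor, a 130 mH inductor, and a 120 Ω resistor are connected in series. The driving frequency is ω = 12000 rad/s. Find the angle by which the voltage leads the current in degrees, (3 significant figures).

X_L = ωL = 1560 Ω
X_C = 1/(ωC) = 595 Ω
Net reactance X = X_L − X_C = 965 Ω
Z = 120 + j965 Ω
|Z| = √(120² + 965²) = 972 Ω
∠Z = arctan(965/120) = 82.9°

82.9°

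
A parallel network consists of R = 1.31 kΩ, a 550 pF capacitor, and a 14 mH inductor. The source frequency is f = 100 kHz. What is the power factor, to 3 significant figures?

0.957

ω = 2πf = 628300 rad/s
X_L = ωL = 8800 Ω
X_C = 1/(ωC) = 2890 Ω
Parallel: admittances add. Y = 1/R + 1/(jωL) + jωC
Y = (0.000763 + j0.000232) S
|Y| = 0.000798 S → |Z| = 1/|Y| = 1250 Ω, ∠Z = −∠Y = -16.9°
cos φ = cos(-16.9°) = 0.957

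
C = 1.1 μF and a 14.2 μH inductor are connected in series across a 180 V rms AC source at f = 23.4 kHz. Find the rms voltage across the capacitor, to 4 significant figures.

ω = 2πf = 147000 rad/s
X_L = ωL = 2.088 Ω
X_C = 1/(ωC) = 6.183 Ω
Net reactance X = X_L − X_C = -4.095 Ω
Z = − j4.095 Ω
|Z| = √(0² + 4.095²) = 4.095 Ω
I = V/|Z| = 43.95 A
V_C = I·|Z_C| = 43.95 × 6.183 = 271.8 V

271.8 V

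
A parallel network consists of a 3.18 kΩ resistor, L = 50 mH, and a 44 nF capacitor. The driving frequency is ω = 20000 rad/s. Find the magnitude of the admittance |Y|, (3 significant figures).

X_L = ωL = 1000 Ω
X_C = 1/(ωC) = 1140 Ω
Parallel: admittances add. Y = 1/R + 1/(jωL) + jωC
Y = (0.000314 − j0.000120) S
|Y| = 0.000337 S → |Z| = 1/|Y| = 2970 Ω, ∠Z = −∠Y = 20.9°

337 μS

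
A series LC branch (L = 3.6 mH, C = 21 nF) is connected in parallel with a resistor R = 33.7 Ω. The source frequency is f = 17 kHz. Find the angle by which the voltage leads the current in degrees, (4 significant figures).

ω = 2πf = 106800 rad/s
X_L = ωL = 384.5 Ω
X_C = 1/(ωC) = 445.8 Ω
Branch 1: Z₁ = R = 33.70 Ω
Branch 2 (series LC): Z₂ = j(X_L − X_C) = −j61.28 Ω
Parallel: Z = Z₁Z₂/(Z₁+Z₂), |Z| = 29.53 Ω, ∠Z = -28.81°

-28.81°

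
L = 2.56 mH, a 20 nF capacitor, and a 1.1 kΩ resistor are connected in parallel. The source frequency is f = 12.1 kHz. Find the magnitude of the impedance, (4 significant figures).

268.1 Ω

ω = 2πf = 76030 rad/s
X_L = ωL = 194.6 Ω
X_C = 1/(ωC) = 657.7 Ω
Parallel: admittances add. Y = 1/R + 1/(jωL) + jωC
Y = (0.0009091 − j0.003617) S
|Y| = 0.003730 S → |Z| = 1/|Y| = 268.1 Ω, ∠Z = −∠Y = 75.89°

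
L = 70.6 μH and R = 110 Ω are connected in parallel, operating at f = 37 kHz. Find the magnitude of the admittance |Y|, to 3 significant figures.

ω = 2πf = 232500 rad/s
X_L = ωL = 16.4 Ω
Parallel: admittances add. Y = 1/R + 1/(jωL)
Y = (0.00909 − j0.0609) S
|Y| = 0.0616 S → |Z| = 1/|Y| = 16.2 Ω, ∠Z = −∠Y = 81.5°

61.6 mS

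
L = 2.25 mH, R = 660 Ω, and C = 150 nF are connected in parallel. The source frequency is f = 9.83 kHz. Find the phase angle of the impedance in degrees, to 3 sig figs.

-53.8°

ω = 2πf = 61760 rad/s
X_L = ωL = 139 Ω
X_C = 1/(ωC) = 108 Ω
Parallel: admittances add. Y = 1/R + 1/(jωL) + jωC
Y = (0.00152 + j0.00207) S
|Y| = 0.00256 S → |Z| = 1/|Y| = 390 Ω, ∠Z = −∠Y = -53.8°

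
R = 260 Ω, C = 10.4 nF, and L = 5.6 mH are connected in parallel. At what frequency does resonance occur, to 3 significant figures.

ω₀ = 1/√(LC) = 1/√(0.0056 × 1.04e-08) = 131000 rad/s
f₀ = ω₀/(2π) = 20.9 kHz

20.9 kHz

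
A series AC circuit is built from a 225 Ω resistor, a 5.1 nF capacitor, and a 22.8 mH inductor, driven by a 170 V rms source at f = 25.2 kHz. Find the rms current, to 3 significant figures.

ω = 2πf = 158300 rad/s
X_L = ωL = 3610 Ω
X_C = 1/(ωC) = 1240 Ω
Net reactance X = X_L − X_C = 2370 Ω
Z = 225 + j2370 Ω
|Z| = √(225² + 2370²) = 2380 Ω
I = V/|Z| = 170/2380 = 71.4 mA

71.4 mA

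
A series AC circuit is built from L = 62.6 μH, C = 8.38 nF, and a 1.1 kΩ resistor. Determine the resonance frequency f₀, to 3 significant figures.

ω₀ = 1/√(LC) = 1/√(6.26e-05 × 8.38e-09) = 1.381e+06 rad/s
f₀ = ω₀/(2π) = 220 kHz

220 kHz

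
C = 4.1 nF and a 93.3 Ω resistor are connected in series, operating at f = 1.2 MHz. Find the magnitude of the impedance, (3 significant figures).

98.7 Ω

ω = 2πf = 7.54e+06 rad/s
X_C = 1/(ωC) = 32.3 Ω
Z = 93.3 − j32.3 Ω
|Z| = √(93.3² + 32.3²) = 98.7 Ω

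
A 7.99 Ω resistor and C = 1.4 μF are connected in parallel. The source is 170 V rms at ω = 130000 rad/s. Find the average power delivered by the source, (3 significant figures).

X_C = 1/(ωC) = 5.49 Ω
Parallel: admittances add. Y = 1/R + jωC
Y = (0.125 + j0.182) S
|Y| = 0.221 S → |Z| = 1/|Y| = 4.53 Ω, ∠Z = −∠Y = -55.5°
I = V/|Z| = 37.5 A
P = VI cos φ = 170 × 37.5 × cos(-55.5°) = 3.62 kW

3.62 kW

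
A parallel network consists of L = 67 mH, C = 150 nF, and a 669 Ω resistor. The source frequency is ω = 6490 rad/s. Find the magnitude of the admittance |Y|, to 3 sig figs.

X_L = ωL = 435 Ω
X_C = 1/(ωC) = 1030 Ω
Parallel: admittances add. Y = 1/R + 1/(jωL) + jωC
Y = (0.00149 − j0.00133) S
|Y| = 0.00200 S → |Z| = 1/|Y| = 500 Ω, ∠Z = −∠Y = 41.6°

2.00 mS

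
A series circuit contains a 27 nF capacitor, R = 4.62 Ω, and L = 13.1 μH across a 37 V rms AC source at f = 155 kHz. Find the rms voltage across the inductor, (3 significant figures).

ω = 2πf = 973900 rad/s
X_L = ωL = 12.8 Ω
X_C = 1/(ωC) = 38.0 Ω
Net reactance X = X_L − X_C = -25.3 Ω
Z = 4.62 − j25.3 Ω
|Z| = √(4.62² + 25.3²) = 25.7 Ω
I = V/|Z| = 1.44 A
V_L = I·|Z_L| = 1.44 × 12.8 = 18.4 V

18.4 V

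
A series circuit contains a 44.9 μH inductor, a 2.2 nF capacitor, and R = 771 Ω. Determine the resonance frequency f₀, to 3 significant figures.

506 kHz

ω₀ = 1/√(LC) = 1/√(4.49e-05 × 2.2e-09) = 3.182e+06 rad/s
f₀ = ω₀/(2π) = 506 kHz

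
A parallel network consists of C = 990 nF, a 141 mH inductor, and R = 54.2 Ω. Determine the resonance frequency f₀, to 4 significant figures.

426.0 Hz

ω₀ = 1/√(LC) = 1/√(0.141 × 9.9e-07) = 2677 rad/s
f₀ = ω₀/(2π) = 426.0 Hz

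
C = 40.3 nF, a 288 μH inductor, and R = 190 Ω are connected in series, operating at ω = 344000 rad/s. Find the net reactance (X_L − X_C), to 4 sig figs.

X_L = ωL = 99.07 Ω
X_C = 1/(ωC) = 72.13 Ω
X = 99.07 − 72.13 = 26.94 Ω

26.94 Ω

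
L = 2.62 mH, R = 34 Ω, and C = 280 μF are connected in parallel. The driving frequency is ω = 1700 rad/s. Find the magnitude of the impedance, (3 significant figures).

3.95 Ω

X_L = ωL = 4.45 Ω
X_C = 1/(ωC) = 2.10 Ω
Parallel: admittances add. Y = 1/R + 1/(jωL) + jωC
Y = (0.0294 + j0.251) S
|Y| = 0.253 S → |Z| = 1/|Y| = 3.95 Ω, ∠Z = −∠Y = -83.3°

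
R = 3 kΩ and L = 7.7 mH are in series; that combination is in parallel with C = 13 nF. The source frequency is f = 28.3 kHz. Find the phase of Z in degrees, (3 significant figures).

-82.8°

ω = 2πf = 177800 rad/s
X_L = ωL = 1370 Ω
X_C = 1/(ωC) = 433 Ω
Branch 1 (R+jX_L): Z₁ = 3000 + j1370 Ω, |Z₁| = 3300 Ω
Branch 2 (−jX_C): Z₂ = −j433 Ω
Parallel: Z = Z₁Z₂/(Z₁+Z₂), |Z| = 454 Ω, ∠Z = -82.8°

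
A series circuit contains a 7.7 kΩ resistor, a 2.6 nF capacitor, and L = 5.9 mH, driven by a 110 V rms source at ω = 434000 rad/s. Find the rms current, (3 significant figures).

14.0 mA

X_L = ωL = 2560 Ω
X_C = 1/(ωC) = 886 Ω
Net reactance X = X_L − X_C = 1670 Ω
Z = 7700 + j1670 Ω
|Z| = √(7700² + 1670²) = 7880 Ω
I = V/|Z| = 110/7880 = 14.0 mA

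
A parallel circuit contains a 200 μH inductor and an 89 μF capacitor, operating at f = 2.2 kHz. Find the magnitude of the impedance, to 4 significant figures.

1.151 Ω

ω = 2πf = 13820 rad/s
X_L = ωL = 2.765 Ω
X_C = 1/(ωC) = 0.8128 Ω
Parallel: admittances add. Y = 1/(jωL) + jωC
Y = (0 + j0.8685) S
|Y| = 0.8685 S → |Z| = 1/|Y| = 1.151 Ω, ∠Z = −∠Y = -90.00°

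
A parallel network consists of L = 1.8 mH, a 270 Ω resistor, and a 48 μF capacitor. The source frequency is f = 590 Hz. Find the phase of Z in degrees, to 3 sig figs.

-82.5°

ω = 2πf = 3707 rad/s
X_L = ωL = 6.67 Ω
X_C = 1/(ωC) = 5.62 Ω
Parallel: admittances add. Y = 1/R + 1/(jωL) + jωC
Y = (0.00370 + j0.0281) S
|Y| = 0.0283 S → |Z| = 1/|Y| = 35.3 Ω, ∠Z = −∠Y = -82.5°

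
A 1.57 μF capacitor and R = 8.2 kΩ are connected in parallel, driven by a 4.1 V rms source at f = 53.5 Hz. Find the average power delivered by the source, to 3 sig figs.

ω = 2πf = 336.2 rad/s
X_C = 1/(ωC) = 1890 Ω
Parallel: admittances add. Y = 1/R + jωC
Y = (0.000122 + j0.000528) S
|Y| = 0.000542 S → |Z| = 1/|Y| = 1850 Ω, ∠Z = −∠Y = -77.0°
I = V/|Z| = 2.22 mA
P = VI cos φ = 4.1 × 0.00222 × cos(-77.0°) = 2.05 mW

2.05 mW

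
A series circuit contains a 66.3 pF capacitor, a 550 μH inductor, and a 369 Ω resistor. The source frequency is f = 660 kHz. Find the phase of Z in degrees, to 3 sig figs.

-74.8°

ω = 2πf = 4.147e+06 rad/s
X_L = ωL = 2280 Ω
X_C = 1/(ωC) = 3640 Ω
Net reactance X = X_L − X_C = -1360 Ω
Z = 369 − j1360 Ω
|Z| = √(369² + 1360²) = 1410 Ω
∠Z = arctan(-1360/369) = -74.8°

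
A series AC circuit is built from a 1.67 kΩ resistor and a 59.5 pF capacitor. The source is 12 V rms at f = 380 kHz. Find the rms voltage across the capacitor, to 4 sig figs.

ω = 2πf = 2.388e+06 rad/s
X_C = 1/(ωC) = 7039 Ω
Z = 1670 − j7039 Ω
|Z| = √(1670² + 7039²) = 7235 Ω
I = V/|Z| = 1.659 mA
V_C = I·|Z_C| = 0.001659 × 7039 = 11.68 V

11.68 V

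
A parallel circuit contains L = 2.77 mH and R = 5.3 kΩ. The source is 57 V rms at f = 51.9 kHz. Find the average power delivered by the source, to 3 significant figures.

ω = 2πf = 326100 rad/s
X_L = ωL = 903 Ω
Parallel: admittances add. Y = 1/R + 1/(jωL)
Y = (0.000189 − j0.00111) S
|Y| = 0.00112 S → |Z| = 1/|Y| = 890 Ω, ∠Z = −∠Y = 80.3°
I = V/|Z| = 64.0 mA
P = VI cos φ = 57 × 0.0640 × cos(80.3°) = 613 mW

613 mW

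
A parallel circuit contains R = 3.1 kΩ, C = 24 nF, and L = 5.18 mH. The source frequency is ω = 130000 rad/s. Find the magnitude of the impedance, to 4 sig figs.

X_L = ωL = 673.4 Ω
X_C = 1/(ωC) = 320.5 Ω
Parallel: admittances add. Y = 1/R + 1/(jωL) + jωC
Y = (0.0003226 + j0.001635) S
|Y| = 0.001667 S → |Z| = 1/|Y| = 600.1 Ω, ∠Z = −∠Y = -78.84°

600.1 Ω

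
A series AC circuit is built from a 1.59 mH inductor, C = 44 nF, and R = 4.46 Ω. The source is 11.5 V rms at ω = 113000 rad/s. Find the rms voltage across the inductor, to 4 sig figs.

94.28 V

X_L = ωL = 179.7 Ω
X_C = 1/(ωC) = 201.1 Ω
Net reactance X = X_L − X_C = -21.46 Ω
Z = 4.460 − j21.46 Ω
|Z| = √(4.460² + 21.46²) = 21.91 Ω
I = V/|Z| = 524.8 mA
V_L = I·|Z_L| = 0.5248 × 179.7 = 94.28 V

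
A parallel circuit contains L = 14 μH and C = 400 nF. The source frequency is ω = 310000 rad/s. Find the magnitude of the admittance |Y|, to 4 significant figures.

106.4 mS

X_L = ωL = 4.340 Ω
X_C = 1/(ωC) = 8.065 Ω
Parallel: admittances add. Y = 1/(jωL) + jωC
Y = (0 − j0.1064) S
|Y| = 0.1064 S → |Z| = 1/|Y| = 9.397 Ω, ∠Z = −∠Y = 90.00°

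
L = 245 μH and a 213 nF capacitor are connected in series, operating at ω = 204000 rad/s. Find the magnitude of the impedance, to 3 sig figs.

X_L = ωL = 50.0 Ω
X_C = 1/(ωC) = 23.0 Ω
Net reactance X = X_L − X_C = 27.0 Ω
Z = j27.0 Ω
|Z| = √(0² + 27.0²) = 27.0 Ω

27.0 Ω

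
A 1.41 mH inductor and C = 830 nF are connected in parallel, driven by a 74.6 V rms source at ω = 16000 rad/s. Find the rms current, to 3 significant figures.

2.32 A

X_L = ωL = 22.6 Ω
X_C = 1/(ωC) = 75.3 Ω
Parallel: admittances add. Y = 1/(jωL) + jωC
Y = (0 − j0.0310) S
|Y| = 0.0310 S → |Z| = 1/|Y| = 32.2 Ω, ∠Z = −∠Y = 90.0°
I = V/|Z| = 74.6/32.2 = 2.32 A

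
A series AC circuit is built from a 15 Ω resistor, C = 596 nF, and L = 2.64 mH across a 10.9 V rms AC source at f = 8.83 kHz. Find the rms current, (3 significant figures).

ω = 2πf = 55480 rad/s
X_L = ωL = 146 Ω
X_C = 1/(ωC) = 30.2 Ω
Net reactance X = X_L − X_C = 116 Ω
Z = 15.0 + j116 Ω
|Z| = √(15.0² + 116²) = 117 Ω
I = V/|Z| = 10.9/117 = 93.0 mA

93.0 mA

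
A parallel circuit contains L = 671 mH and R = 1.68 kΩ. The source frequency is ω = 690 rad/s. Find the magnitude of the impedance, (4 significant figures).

446.4 Ω

X_L = ωL = 463.0 Ω
Parallel: admittances add. Y = 1/R + 1/(jωL)
Y = (0.0005952 − j0.002160) S
|Y| = 0.002240 S → |Z| = 1/|Y| = 446.4 Ω, ∠Z = −∠Y = 74.59°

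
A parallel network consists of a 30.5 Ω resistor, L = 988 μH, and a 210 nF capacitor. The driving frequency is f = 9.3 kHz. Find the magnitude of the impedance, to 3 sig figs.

ω = 2πf = 58430 rad/s
X_L = ωL = 57.7 Ω
X_C = 1/(ωC) = 81.5 Ω
Parallel: admittances add. Y = 1/R + 1/(jωL) + jωC
Y = (0.0328 − j0.00505) S
|Y| = 0.0332 S → |Z| = 1/|Y| = 30.1 Ω, ∠Z = −∠Y = 8.76°

30.1 Ω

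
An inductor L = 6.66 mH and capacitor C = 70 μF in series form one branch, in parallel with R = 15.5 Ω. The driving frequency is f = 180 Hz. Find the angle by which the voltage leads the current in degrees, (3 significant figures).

ω = 2πf = 1131 rad/s
X_L = ωL = 7.53 Ω
X_C = 1/(ωC) = 12.6 Ω
Branch 1: Z₁ = R = 15.5 Ω
Branch 2 (series LC): Z₂ = j(X_L − X_C) = −j5.10 Ω
Parallel: Z = Z₁Z₂/(Z₁+Z₂), |Z| = 4.84 Ω, ∠Z = -71.8°

-71.8°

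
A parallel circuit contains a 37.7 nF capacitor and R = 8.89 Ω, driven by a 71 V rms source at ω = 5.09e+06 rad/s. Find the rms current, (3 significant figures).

X_C = 1/(ωC) = 5.21 Ω
Parallel: admittances add. Y = 1/R + jωC
Y = (0.112 + j0.192) S
|Y| = 0.222 S → |Z| = 1/|Y| = 4.50 Ω, ∠Z = −∠Y = -59.6°
I = V/|Z| = 71/4.50 = 15.8 A

15.8 A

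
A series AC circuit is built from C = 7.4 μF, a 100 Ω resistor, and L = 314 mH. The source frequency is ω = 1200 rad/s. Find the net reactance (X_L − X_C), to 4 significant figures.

X_L = ωL = 376.8 Ω
X_C = 1/(ωC) = 112.6 Ω
X = 376.8 − 112.6 = 264.2 Ω

264.2 Ω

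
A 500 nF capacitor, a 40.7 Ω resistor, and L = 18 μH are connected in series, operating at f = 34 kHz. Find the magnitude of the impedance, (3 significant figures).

41.1 Ω

ω = 2πf = 213600 rad/s
X_L = ωL = 3.85 Ω
X_C = 1/(ωC) = 9.36 Ω
Net reactance X = X_L − X_C = -5.52 Ω
Z = 40.7 − j5.52 Ω
|Z| = √(40.7² + 5.52²) = 41.1 Ω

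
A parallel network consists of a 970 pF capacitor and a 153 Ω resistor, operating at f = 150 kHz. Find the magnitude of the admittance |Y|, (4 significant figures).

ω = 2πf = 942500 rad/s
X_C = 1/(ωC) = 1094 Ω
Parallel: admittances add. Y = 1/R + jωC
Y = (0.006536 + j0.0009142) S
|Y| = 0.006600 S → |Z| = 1/|Y| = 151.5 Ω, ∠Z = −∠Y = -7.962°

6.600 mS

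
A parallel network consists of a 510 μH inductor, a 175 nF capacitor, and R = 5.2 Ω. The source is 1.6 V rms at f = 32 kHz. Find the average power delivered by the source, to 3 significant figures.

ω = 2πf = 201100 rad/s
X_L = ωL = 103 Ω
X_C = 1/(ωC) = 28.4 Ω
Parallel: admittances add. Y = 1/R + 1/(jωL) + jωC
Y = (0.192 + j0.0254) S
|Y| = 0.194 S → |Z| = 1/|Y| = 5.16 Ω, ∠Z = −∠Y = -7.53°
I = V/|Z| = 310 mA
P = VI cos φ = 1.6 × 0.310 × cos(-7.53°) = 492 mW

492 mW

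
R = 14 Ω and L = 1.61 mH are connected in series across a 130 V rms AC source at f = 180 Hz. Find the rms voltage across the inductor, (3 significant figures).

16.8 V

ω = 2πf = 1131 rad/s
X_L = ωL = 1.82 Ω
Z = 14.0 + j1.82 Ω
|Z| = √(14.0² + 1.82²) = 14.1 Ω
I = V/|Z| = 9.21 A
V_L = I·|Z_L| = 9.21 × 1.82 = 16.8 V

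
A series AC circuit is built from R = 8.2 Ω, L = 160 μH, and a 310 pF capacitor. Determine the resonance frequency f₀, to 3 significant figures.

ω₀ = 1/√(LC) = 1/√(0.00016 × 3.1e-10) = 4.49e+06 rad/s
f₀ = ω₀/(2π) = 715 kHz

715 kHz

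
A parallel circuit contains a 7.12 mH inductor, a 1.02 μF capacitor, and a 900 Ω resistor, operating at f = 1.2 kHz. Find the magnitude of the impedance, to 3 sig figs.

91.0 Ω

ω = 2πf = 7540 rad/s
X_L = ωL = 53.7 Ω
X_C = 1/(ωC) = 130 Ω
Parallel: admittances add. Y = 1/R + 1/(jωL) + jωC
Y = (0.00111 − j0.0109) S
|Y| = 0.0110 S → |Z| = 1/|Y| = 91.0 Ω, ∠Z = −∠Y = 84.2°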